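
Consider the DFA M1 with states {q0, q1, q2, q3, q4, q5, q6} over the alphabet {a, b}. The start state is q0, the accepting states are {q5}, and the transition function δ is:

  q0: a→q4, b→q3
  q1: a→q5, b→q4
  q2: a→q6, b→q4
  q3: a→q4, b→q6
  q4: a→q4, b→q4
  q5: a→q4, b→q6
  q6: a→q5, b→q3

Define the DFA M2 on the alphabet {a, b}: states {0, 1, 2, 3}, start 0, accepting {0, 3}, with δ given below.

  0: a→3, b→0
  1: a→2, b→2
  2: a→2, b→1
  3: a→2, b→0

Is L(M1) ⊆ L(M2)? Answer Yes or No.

Yes

Exploring the product automaton M1 × M2 from the start pair (q0, 0), following both machines on each input symbol, reaches 8 state pairs: (q0, 0), (q4, 3), (q3, 0), (q4, 2), (q4, 0), (q6, 0), (q4, 1), (q5, 3).
M1 accepts in {q5} and M2 accepts in {0, 3}. The reachable pairs whose M1-component is accepting are (q5, 3); in each of them the M2-component is accepting too, so the product for L(M1) \ L(M2) (M1-component accepting, M2-component rejecting) has no reachable accepting pair and the difference is empty.
Hence every string in L(M1) is also in L(M2).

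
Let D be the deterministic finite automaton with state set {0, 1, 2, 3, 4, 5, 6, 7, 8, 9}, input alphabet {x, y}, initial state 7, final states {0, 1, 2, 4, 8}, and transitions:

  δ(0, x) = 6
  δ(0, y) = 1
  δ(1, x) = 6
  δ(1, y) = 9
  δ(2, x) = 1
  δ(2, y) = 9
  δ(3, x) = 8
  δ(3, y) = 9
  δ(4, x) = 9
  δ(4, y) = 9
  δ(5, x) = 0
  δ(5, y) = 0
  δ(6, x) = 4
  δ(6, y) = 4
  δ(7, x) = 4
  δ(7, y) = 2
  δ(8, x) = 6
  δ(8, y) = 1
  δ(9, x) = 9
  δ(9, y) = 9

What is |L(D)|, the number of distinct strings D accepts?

5

The useful subgraph on states {1, 2, 4, 6, 7} is acyclic, so L(D) is finite; the longest accepting path visits 5 useful states, giving maximum string length 4.
Counting accepting paths from 7 by length: 2 of length 1, 1 of length 2, 2 of length 4. Total 5.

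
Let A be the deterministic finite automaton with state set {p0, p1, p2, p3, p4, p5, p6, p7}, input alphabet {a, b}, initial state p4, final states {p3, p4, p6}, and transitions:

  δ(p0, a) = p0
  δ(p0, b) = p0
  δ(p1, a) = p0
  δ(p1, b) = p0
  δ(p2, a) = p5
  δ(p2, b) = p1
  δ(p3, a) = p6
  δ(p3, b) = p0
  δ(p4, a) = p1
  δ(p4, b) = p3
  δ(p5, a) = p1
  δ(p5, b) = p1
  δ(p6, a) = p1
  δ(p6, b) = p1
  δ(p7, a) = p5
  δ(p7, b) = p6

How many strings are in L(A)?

The useful subgraph on states {p3, p4, p6} is acyclic, so L(A) is finite; the longest accepting path visits 3 useful states, giving maximum string length 2.
Counting accepting paths from p4 by length: 1 of length 0, 1 of length 1, 1 of length 2. Total 3.

3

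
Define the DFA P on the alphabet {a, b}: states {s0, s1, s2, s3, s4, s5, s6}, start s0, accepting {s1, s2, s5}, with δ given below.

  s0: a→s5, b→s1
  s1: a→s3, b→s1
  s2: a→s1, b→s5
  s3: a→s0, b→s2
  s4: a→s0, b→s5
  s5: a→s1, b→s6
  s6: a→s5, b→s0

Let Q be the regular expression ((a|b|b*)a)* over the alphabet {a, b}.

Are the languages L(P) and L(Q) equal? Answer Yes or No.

No

The string b is accepted by P but rejected by Q.
So L(P) ≠ L(Q).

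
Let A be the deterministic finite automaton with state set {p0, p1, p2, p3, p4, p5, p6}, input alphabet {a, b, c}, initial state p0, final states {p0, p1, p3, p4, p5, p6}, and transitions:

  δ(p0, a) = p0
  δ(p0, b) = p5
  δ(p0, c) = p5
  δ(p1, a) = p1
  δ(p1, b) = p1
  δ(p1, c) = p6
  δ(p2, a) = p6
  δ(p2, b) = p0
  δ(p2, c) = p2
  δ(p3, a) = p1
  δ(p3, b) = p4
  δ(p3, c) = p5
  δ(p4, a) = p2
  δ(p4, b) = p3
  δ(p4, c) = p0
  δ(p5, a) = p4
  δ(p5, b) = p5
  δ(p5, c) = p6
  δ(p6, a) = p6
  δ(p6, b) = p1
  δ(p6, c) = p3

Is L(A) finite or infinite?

infinite

State p0 is reachable from the start and can reach an accepting state, and it lies on the cycle p0 → p0.
Traversing that cycle any number of times yields accepted strings of unbounded length, so the language is infinite.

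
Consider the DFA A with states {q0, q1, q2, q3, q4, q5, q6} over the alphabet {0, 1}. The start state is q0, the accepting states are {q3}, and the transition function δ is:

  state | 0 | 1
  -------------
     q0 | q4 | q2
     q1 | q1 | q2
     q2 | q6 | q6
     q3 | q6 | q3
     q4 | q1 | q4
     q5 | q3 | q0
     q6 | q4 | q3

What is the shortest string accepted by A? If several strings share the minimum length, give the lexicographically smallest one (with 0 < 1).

A breadth-first search from q0 reaches an accepting state first via the path q0 → q2 → q6 → q3 on input 101.
No string of length < 3 is accepted (BFS exhausts all shorter strings without reaching an accepting state), and 101 is the lexicographically least accepting string of length 3.

101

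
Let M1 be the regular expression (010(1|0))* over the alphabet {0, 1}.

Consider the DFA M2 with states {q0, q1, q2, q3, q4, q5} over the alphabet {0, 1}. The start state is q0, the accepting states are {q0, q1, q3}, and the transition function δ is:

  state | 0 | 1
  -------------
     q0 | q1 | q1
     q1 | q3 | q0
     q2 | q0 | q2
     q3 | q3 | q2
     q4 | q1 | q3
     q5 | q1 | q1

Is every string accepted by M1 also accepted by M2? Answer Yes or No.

Converting the expression M1 to a DFA (subset construction, then merging equivalent states) gives the minimal DFA with states {r0, r1, r2, r3, r4}, start state r0, accepting states {r0} and transitions r0: 0→r1, 1→r2; r1: 0→r2, 1→r3; r2: 0→r2, 1→r2; r3: 0→r4, 1→r2; r4: 0→r0, 1→r0.
Exploring the product automaton M1 × M2 from the start pair (r0, q0), following both machines on each input symbol, reaches 13 state pairs: (r0, q0), (r1, q1), (r2, q1), (r2, q3), (r3, q0), (r2, q0), (r2, q2), (r4, q1), (r0, q3), (r1, q3), (r3, q2), (r4, q0), (r0, q1).
M1 accepts in {r0} and M2 accepts in {q0, q1, q3}. The reachable pairs whose M1-component is accepting are (r0, q0), (r0, q3), (r0, q1); in each of them the M2-component is accepting too, so the product for L(M1) \ L(M2) (M1-component accepting, M2-component rejecting) has no reachable accepting pair and the difference is empty.
Hence every string in L(M1) is also in L(M2).

Yes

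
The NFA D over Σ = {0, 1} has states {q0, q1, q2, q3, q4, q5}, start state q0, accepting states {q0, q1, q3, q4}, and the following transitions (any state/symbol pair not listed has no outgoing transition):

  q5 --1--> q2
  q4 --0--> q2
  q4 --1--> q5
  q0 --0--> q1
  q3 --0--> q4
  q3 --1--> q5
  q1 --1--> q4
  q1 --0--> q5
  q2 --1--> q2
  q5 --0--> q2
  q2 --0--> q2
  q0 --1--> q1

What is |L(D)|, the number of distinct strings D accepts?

The useful subgraph on states {q0, q1, q4} is acyclic, so L(D) is finite; the longest accepting path visits 3 useful states, giving maximum string length 2.
Counting accepting paths from q0 by length: 1 of length 0, 2 of length 1, 2 of length 2. Total 5.

5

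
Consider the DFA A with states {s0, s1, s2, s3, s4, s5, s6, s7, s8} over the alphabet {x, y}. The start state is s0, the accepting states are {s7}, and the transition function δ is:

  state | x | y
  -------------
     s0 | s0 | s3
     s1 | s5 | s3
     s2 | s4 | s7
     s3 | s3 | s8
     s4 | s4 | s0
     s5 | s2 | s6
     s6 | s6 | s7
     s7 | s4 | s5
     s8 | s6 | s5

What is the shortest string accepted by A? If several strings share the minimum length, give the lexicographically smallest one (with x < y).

A breadth-first search from s0 reaches an accepting state first via the path s0 → s3 → s8 → s6 → s7 on input yyxy.
No string of length < 4 is accepted (BFS exhausts all shorter strings without reaching an accepting state), and yyxy is the lexicographically least accepting string of length 4.

yyxy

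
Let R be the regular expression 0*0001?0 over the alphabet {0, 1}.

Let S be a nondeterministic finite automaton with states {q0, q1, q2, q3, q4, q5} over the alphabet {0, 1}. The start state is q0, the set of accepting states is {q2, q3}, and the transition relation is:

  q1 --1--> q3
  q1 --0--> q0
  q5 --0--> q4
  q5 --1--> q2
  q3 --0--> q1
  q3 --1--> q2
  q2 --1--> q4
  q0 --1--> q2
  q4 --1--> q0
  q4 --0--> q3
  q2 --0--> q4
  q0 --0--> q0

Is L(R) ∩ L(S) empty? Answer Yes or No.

Yes

Converting the expression R to a DFA (subset construction, then merging equivalent states) gives the minimal DFA with states {r0, r1, r2, r3, r4, r5, r6, r7}, start state r0, accepting states {r5, r7} and transitions r0: 0→r1, 1→r2; r1: 0→r3, 1→r2; r2: 0→r2, 1→r2; r3: 0→r4, 1→r2; r4: 0→r5, 1→r6; r5: 0→r5, 1→r6; r6: 0→r7, 1→r2; r7: 0→r2, 1→r2.
Exploring the product automaton R × S from the start pair (r0, q0), following both machines on each input symbol, reaches 12 state pairs: (r0, q0), (r1, q0), (r2, q2), (r3, q0), (r2, q4), (r4, q0), (r2, q3), (r2, q0), (r5, q0), (r6, q2), (r2, q1), (r7, q4).
R accepts in {r5, r7} and S accepts in {q2, q3}; no reachable pair has both components accepting, so no string drives both machines to acceptance simultaneously and L(R) ∩ L(S) = ∅.
So no string is accepted by both, and the intersection is empty.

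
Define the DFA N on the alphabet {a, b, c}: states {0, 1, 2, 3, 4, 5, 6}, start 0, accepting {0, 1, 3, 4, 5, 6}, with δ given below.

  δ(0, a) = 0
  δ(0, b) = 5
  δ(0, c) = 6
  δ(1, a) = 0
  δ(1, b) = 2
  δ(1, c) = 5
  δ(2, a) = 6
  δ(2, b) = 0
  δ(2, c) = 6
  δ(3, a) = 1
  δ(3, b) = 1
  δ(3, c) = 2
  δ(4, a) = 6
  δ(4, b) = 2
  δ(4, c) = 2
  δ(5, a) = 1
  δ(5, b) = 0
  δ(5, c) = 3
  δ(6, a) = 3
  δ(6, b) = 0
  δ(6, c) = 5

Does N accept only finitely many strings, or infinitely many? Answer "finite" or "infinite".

infinite

State 0 is reachable from the start and can reach an accepting state, and it lies on the cycle 0 → 0.
Traversing that cycle any number of times yields accepted strings of unbounded length, so the language is infinite.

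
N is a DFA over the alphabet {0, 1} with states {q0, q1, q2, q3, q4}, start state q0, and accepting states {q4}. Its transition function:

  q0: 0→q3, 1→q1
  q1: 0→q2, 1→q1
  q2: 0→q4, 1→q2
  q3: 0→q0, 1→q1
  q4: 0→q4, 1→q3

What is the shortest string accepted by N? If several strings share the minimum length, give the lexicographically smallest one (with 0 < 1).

100

A breadth-first search from q0 reaches an accepting state first via the path q0 → q1 → q2 → q4 on input 100.
No string of length < 3 is accepted (BFS exhausts all shorter strings without reaching an accepting state), and 100 is the lexicographically least accepting string of length 3.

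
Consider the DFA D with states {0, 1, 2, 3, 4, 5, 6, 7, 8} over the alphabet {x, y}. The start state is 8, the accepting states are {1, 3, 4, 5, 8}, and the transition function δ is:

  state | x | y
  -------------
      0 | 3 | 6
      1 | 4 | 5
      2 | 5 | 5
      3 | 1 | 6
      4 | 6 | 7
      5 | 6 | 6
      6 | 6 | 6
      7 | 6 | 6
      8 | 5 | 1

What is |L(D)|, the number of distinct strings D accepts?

5

The useful subgraph on states {1, 4, 5, 8} is acyclic, so L(D) is finite; the longest accepting path visits 3 useful states, giving maximum string length 2.
Counting accepting paths from 8 by length: 1 of length 0, 2 of length 1, 2 of length 2. Total 5.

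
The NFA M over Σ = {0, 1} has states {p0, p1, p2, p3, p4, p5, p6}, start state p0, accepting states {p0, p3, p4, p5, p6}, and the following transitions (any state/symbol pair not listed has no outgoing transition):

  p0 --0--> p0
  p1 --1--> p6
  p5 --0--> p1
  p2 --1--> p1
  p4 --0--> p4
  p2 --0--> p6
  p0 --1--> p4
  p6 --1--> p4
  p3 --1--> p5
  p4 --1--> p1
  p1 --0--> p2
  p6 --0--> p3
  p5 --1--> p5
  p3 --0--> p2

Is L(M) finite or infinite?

infinite

State p0 is reachable from the start and can reach an accepting state, and it lies on the cycle p0 → p0.
Traversing that cycle any number of times yields accepted strings of unbounded length, so the language is infinite.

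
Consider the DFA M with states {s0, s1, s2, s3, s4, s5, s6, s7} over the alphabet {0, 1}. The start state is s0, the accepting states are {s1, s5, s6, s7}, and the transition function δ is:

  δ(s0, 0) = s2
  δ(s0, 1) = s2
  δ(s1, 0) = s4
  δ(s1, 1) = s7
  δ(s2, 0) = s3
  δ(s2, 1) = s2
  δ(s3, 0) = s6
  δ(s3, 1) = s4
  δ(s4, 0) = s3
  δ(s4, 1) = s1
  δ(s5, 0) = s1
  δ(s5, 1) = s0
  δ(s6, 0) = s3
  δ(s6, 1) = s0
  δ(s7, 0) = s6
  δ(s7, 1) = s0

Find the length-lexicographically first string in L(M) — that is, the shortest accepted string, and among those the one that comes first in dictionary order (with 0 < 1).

000

A breadth-first search from s0 reaches an accepting state first via the path s0 → s2 → s3 → s6 on input 000.
No string of length < 3 is accepted (BFS exhausts all shorter strings without reaching an accepting state), and 000 is the lexicographically least accepting string of length 3.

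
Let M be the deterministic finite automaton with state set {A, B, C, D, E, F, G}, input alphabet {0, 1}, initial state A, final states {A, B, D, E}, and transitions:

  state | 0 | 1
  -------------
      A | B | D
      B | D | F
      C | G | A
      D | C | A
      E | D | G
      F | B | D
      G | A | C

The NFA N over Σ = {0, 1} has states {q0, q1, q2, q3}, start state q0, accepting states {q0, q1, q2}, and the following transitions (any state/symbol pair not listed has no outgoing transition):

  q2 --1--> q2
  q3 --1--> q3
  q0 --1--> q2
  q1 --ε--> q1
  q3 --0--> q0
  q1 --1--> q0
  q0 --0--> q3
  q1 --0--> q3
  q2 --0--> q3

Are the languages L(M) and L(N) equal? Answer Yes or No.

No

The string 0 is accepted by M but rejected by N.
So L(M) ≠ L(N).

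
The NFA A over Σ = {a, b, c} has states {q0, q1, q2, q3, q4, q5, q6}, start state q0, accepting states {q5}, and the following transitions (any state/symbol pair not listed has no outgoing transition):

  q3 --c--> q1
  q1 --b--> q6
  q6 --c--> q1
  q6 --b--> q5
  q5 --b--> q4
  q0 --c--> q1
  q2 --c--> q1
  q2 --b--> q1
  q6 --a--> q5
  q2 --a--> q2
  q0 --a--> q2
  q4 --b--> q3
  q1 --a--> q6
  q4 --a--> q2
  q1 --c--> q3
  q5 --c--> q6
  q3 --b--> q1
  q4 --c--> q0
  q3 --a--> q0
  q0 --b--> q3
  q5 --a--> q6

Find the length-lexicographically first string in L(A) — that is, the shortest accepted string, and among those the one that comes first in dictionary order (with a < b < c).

caa

A breadth-first search from q0 reaches an accepting state first via the path q0 → q1 → q6 → q5 on input caa.
No string of length < 3 is accepted (BFS exhausts all shorter strings without reaching an accepting state), and caa is the lexicographically least accepting string of length 3.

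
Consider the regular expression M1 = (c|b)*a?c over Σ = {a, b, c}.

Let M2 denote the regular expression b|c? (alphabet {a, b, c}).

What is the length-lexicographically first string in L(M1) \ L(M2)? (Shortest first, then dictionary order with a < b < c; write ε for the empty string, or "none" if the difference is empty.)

ac

The string ac is accepted by M1 but not by M2.
No shorter string lies in the difference, and ac is the lexicographically first length-2 string in L(M1) \ L(M2).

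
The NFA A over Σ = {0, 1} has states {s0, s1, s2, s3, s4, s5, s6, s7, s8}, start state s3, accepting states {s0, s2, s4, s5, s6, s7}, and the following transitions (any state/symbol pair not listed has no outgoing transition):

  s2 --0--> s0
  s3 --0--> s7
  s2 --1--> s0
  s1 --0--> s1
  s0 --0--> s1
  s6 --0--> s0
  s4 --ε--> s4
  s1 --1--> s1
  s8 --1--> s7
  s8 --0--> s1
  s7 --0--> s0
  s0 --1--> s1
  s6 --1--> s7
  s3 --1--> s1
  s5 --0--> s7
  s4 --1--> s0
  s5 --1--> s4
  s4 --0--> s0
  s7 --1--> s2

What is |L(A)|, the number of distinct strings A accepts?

The useful subgraph on states {s0, s2, s3, s7} is acyclic, so L(A) is finite; the longest accepting path visits 4 useful states, giving maximum string length 3.
Counting accepting paths from s3 by length: 1 of length 1, 2 of length 2, 2 of length 3. Total 5.

5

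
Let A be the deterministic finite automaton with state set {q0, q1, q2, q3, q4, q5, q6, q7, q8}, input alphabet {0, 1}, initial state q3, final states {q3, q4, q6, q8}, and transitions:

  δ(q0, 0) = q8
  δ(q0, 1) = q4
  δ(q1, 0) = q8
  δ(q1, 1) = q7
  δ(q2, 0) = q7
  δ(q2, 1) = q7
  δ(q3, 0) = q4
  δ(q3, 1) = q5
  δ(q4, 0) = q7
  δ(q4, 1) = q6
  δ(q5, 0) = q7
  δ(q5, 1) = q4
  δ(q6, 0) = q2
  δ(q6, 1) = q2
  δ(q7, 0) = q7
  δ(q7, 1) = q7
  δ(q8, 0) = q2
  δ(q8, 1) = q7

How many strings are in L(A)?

The useful subgraph on states {q3, q4, q5, q6} is acyclic, so L(A) is finite; the longest accepting path visits 4 useful states, giving maximum string length 3.
Counting accepting paths from q3 by length: 1 of length 0, 1 of length 1, 2 of length 2, 1 of length 3. Total 5.

5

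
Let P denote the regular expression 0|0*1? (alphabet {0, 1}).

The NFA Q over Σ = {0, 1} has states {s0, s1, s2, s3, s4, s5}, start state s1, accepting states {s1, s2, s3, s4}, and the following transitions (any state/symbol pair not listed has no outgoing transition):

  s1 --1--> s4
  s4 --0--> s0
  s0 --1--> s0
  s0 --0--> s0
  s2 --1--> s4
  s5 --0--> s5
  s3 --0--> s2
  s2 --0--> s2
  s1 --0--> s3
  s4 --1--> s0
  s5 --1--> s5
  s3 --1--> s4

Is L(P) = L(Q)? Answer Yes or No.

Converting the expression P to a DFA (subset construction, then merging equivalent states) gives the minimal DFA with states {p0, p1, p2}, start state p0, accepting states {p0, p1} and transitions p0: 0→p0, 1→p1; p1: 0→p2, 1→p2; p2: 0→p2, 1→p2.
Exploring the product automaton P × Q from the start pair (p0, s1), following both machines on each input symbol, reaches 5 state pairs: (p0, s1), (p0, s3), (p1, s4), (p0, s2), (p2, s0).
P accepts in {p0, p1} and Q accepts in {s1, s2, s3, s4}. In every reachable pair the two components are either both accepting — (p0, s1), (p0, s3), (p1, s4), (p0, s2) — or both non-accepting, so no string is accepted by exactly one of the machines: L(P) \ L(Q) and L(Q) \ L(P) are both empty.
Hence every string is accepted by P iff it is accepted by Q, and the two languages coincide.

Yes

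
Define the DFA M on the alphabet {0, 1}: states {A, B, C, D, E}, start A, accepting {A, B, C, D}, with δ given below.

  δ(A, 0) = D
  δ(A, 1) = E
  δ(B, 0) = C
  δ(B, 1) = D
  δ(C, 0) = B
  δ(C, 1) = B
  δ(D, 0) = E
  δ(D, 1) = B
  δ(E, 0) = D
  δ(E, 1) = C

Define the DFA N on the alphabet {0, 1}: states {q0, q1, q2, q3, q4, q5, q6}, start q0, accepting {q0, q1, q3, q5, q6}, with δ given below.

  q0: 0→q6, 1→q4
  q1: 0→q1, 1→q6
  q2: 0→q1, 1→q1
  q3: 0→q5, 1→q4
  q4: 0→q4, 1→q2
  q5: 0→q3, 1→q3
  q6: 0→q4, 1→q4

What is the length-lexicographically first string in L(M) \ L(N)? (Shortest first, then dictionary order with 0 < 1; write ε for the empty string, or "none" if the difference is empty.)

The string 01 is accepted by M but not by N.
No shorter string lies in the difference, and 01 is the lexicographically first length-2 string in L(M) \ L(N).

01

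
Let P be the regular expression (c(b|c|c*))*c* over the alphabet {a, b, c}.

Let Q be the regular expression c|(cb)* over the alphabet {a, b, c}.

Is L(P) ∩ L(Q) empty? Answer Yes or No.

The empty string ε is accepted by both P and Q.
Hence L(P) ∩ L(Q) ≠ ∅.

No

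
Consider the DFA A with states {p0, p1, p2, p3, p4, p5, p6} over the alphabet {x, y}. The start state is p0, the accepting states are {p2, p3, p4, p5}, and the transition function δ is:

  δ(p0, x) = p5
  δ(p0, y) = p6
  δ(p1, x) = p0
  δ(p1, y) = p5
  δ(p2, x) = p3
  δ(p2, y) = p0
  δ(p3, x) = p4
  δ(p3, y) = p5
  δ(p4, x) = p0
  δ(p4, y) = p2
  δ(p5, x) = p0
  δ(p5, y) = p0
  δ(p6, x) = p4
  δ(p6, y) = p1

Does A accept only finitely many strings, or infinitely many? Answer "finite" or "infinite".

infinite

State p0 is reachable from the start and can reach an accepting state, and it lies on the cycle p0 → p5 → p0.
Traversing that cycle any number of times yields accepted strings of unbounded length, so the language is infinite.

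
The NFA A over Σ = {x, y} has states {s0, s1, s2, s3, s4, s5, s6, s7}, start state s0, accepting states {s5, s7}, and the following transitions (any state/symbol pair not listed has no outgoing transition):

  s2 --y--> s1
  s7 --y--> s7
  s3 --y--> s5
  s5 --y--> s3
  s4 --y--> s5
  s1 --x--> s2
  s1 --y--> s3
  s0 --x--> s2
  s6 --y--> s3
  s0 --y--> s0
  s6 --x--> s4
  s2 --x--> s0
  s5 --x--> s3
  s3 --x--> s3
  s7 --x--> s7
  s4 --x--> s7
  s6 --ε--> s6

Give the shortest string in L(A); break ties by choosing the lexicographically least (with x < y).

xyyy

A breadth-first search from s0 reaches an accepting state first via the path s0 → s2 → s1 → s3 → s5 on input xyyy.
No string of length < 4 is accepted (BFS exhausts all shorter strings without reaching an accepting state), and xyyy is the lexicographically least accepting string of length 4.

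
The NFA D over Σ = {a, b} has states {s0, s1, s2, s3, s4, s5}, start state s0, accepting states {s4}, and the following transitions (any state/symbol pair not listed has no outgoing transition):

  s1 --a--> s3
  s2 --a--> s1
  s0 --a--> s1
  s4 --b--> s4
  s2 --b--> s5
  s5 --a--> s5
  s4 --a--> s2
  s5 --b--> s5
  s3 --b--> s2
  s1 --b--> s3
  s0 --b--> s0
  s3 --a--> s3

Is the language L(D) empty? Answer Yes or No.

The states reachable from the start state are {s0, s1, s2, s3, s5}.
None of the accepting states {s4} is reachable, so no string is accepted and L(D) = ∅.

Yes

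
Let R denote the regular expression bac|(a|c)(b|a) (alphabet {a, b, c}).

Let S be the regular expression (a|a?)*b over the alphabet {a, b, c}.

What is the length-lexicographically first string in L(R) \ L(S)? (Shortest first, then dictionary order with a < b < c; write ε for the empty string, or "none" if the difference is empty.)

aa

The string aa is accepted by R but not by S.
No shorter string lies in the difference, and aa is the lexicographically first length-2 string in L(R) \ L(S).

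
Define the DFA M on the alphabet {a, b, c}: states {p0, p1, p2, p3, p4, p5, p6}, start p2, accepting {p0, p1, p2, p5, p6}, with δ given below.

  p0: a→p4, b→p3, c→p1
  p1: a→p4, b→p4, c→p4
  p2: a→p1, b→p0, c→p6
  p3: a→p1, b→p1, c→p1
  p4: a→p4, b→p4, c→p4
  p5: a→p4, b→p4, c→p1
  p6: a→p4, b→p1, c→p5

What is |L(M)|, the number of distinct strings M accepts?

11

The useful subgraph on states {p0, p1, p2, p3, p5, p6} is acyclic, so L(M) is finite; the longest accepting path visits 4 useful states, giving maximum string length 3.
Counting accepting paths from p2 by length: 1 of length 0, 3 of length 1, 3 of length 2, 4 of length 3. Total 11.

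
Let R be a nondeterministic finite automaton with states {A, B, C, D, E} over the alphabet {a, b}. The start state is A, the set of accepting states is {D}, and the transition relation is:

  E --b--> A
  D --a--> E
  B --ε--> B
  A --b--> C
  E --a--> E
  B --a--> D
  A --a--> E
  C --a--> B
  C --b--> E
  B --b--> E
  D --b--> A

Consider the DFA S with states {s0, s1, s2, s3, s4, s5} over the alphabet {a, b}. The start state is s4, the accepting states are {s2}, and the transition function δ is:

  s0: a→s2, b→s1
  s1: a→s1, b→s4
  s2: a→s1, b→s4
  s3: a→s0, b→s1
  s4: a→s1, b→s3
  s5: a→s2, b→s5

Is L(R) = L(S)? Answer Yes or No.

Yes

Exploring the product automaton R × S from the start pair (A, s4), following both machines on each input symbol, reaches 5 state pairs: (A, s4), (E, s1), (C, s3), (B, s0), (D, s2).
R accepts in {D} and S accepts in {s2}. In every reachable pair the two components are either both accepting — (D, s2) — or both non-accepting, so no string is accepted by exactly one of the machines: L(R) \ L(S) and L(S) \ L(R) are both empty.
Hence every string is accepted by R iff it is accepted by S, and the two languages coincide.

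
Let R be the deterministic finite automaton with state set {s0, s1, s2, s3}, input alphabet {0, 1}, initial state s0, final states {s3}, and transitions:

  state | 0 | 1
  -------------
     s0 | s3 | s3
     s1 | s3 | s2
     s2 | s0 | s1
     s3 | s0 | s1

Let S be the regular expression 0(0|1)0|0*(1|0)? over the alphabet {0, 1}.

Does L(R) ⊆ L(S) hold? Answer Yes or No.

No

The string 100 is in L(R) but not in L(S).
So L(R) ⊄ L(S).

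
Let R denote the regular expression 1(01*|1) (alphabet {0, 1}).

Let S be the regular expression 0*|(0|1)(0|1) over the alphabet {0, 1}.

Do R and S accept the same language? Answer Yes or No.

No

The string 101 is accepted by R but rejected by S.
So L(R) ≠ L(S).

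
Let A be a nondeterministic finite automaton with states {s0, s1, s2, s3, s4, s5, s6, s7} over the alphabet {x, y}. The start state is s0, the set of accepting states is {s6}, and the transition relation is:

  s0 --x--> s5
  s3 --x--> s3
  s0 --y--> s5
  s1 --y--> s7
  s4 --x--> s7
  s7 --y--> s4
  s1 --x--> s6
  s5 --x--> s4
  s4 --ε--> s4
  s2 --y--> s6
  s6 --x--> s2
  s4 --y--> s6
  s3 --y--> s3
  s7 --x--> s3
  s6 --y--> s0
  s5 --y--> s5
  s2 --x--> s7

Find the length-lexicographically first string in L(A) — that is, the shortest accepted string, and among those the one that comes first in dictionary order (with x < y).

A breadth-first search from s0 reaches an accepting state first via the path s0 → s5 → s4 → s6 on input xxy.
No string of length < 3 is accepted (BFS exhausts all shorter strings without reaching an accepting state), and xxy is the lexicographically least accepting string of length 3.

xxy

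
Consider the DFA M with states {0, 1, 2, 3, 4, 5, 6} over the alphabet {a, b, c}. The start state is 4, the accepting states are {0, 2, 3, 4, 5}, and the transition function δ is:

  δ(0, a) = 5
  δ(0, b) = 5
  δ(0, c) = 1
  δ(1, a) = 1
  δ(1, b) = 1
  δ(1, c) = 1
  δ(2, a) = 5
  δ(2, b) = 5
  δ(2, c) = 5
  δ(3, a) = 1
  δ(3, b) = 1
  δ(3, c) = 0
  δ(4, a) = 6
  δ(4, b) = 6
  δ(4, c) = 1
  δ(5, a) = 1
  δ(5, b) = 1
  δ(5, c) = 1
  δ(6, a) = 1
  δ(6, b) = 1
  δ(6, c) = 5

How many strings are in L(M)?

3

The useful subgraph on states {4, 5, 6} is acyclic, so L(M) is finite; the longest accepting path visits 3 useful states, giving maximum string length 2.
Counting accepting paths from 4 by length: 1 of length 0, 2 of length 2. Total 3.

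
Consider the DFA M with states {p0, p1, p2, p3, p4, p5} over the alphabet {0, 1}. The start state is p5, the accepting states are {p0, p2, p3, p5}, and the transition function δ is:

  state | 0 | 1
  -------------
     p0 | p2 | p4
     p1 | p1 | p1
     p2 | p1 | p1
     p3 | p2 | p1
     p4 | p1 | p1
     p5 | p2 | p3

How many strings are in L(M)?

4

The useful subgraph on states {p2, p3, p5} is acyclic, so L(M) is finite; the longest accepting path visits 3 useful states, giving maximum string length 2.
Counting accepting paths from p5 by length: 1 of length 0, 2 of length 1, 1 of length 2. Total 4.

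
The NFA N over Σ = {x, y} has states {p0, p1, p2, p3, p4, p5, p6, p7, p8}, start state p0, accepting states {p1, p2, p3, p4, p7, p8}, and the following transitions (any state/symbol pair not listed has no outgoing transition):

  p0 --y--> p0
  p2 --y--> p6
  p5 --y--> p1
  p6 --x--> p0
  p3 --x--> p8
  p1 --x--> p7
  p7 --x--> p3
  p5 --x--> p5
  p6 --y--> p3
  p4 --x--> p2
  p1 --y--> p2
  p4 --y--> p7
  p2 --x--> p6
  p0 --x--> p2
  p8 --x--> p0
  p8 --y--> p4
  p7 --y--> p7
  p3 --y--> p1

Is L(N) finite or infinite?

infinite

State p0 is reachable from the start and can reach an accepting state, and it lies on the cycle p0 → p0.
Traversing that cycle any number of times yields accepted strings of unbounded length, so the language is infinite.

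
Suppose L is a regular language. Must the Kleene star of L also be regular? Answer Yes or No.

Yes

If R is a regular expression for L then R* denotes L*; on automata, add a new accepting start state with an ε-move into the old start state and ε-moves from every old accepting state back to it.
So the regular languages are closed under Kleene star.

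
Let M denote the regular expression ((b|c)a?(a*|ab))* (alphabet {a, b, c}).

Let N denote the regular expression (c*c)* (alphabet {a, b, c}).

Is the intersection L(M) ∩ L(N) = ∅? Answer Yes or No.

The empty string ε is accepted by both M and N.
Hence L(M) ∩ L(N) ≠ ∅.

No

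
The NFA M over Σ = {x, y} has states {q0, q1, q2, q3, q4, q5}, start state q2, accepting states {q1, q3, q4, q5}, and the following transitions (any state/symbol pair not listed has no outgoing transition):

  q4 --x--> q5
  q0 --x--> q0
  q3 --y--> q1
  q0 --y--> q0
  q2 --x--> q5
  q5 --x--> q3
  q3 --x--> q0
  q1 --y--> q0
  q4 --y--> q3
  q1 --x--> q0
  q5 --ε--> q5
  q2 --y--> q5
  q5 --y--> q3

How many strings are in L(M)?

10

The useful subgraph on states {q1, q2, q3, q5} is acyclic, so L(M) is finite; the longest accepting path visits 4 useful states, giving maximum string length 3.
Counting accepting paths from q2 by length: 2 of length 1, 4 of length 2, 4 of length 3. Total 10.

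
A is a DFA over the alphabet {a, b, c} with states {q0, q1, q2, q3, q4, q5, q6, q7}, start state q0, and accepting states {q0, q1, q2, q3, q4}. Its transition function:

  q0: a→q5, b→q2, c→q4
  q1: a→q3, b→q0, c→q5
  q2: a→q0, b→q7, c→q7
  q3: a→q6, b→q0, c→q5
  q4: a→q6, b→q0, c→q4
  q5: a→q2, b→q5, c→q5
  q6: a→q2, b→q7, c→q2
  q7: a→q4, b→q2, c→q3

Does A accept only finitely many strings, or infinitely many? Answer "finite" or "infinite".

State q0 is reachable from the start and can reach an accepting state, and it lies on the cycle q0 → q2 → q0.
Traversing that cycle any number of times yields accepted strings of unbounded length, so the language is infinite.

infinite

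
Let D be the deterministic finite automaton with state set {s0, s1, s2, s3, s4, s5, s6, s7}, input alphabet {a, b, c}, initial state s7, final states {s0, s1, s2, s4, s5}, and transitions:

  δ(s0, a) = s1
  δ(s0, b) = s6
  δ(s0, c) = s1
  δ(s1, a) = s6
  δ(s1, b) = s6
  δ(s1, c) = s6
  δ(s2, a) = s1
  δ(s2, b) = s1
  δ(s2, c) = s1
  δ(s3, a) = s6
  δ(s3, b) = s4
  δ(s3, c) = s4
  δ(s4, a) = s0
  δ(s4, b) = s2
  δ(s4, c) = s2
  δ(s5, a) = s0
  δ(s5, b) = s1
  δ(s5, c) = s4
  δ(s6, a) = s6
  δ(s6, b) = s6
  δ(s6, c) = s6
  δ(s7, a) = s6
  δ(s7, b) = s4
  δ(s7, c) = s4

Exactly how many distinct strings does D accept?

24

The useful subgraph on states {s0, s1, s2, s4, s7} is acyclic, so L(D) is finite; the longest accepting path visits 4 useful states, giving maximum string length 3.
Counting accepting paths from s7 by length: 2 of length 1, 6 of length 2, 16 of length 3. Total 24.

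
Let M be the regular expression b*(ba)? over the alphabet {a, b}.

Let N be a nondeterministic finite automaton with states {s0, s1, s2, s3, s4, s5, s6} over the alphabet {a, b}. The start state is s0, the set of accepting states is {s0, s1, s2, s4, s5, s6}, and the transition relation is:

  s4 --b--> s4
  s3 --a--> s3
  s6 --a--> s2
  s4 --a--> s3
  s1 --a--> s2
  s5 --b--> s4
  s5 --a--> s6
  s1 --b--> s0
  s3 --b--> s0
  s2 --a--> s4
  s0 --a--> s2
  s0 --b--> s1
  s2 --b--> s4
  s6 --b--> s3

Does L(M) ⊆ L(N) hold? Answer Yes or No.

Converting the expression M to a DFA (subset construction, then merging equivalent states) gives the minimal DFA with states {m0, m1, m2, m3}, start state m0, accepting states {m0, m2, m3} and transitions m0: a→m1, b→m2; m1: a→m1, b→m1; m2: a→m3, b→m2; m3: a→m1, b→m1.
Exploring the product automaton M × N from the start pair (m0, s0), following both machines on each input symbol, reaches 9 state pairs: (m0, s0), (m1, s2), (m2, s1), (m1, s4), (m3, s2), (m2, s0), (m1, s3), (m1, s0), (m1, s1).
M accepts in {m0, m2, m3} and N accepts in {s0, s1, s2, s4, s5, s6}. The reachable pairs whose M-component is accepting are (m0, s0), (m2, s1), (m3, s2), (m2, s0); in each of them the N-component is accepting too, so the product for L(M) \ L(N) (M-component accepting, N-component rejecting) has no reachable accepting pair and the difference is empty.
Hence every string in L(M) is also in L(N).

Yes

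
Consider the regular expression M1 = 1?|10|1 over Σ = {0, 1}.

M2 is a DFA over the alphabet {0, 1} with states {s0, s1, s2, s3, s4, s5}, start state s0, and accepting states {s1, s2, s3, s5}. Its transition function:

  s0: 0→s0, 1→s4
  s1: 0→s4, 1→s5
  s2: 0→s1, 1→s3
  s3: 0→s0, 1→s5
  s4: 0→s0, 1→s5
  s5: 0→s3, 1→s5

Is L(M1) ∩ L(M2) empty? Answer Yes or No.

Yes

Converting the expression M1 to a DFA (subset construction, then merging equivalent states) gives the minimal DFA with states {r0, r1, r2, r3}, start state r0, accepting states {r0, r2, r3} and transitions r0: 0→r1, 1→r2; r1: 0→r1, 1→r1; r2: 0→r3, 1→r1; r3: 0→r1, 1→r1.
Exploring the product automaton M1 × M2 from the start pair (r0, s0), following both machines on each input symbol, reaches 7 state pairs: (r0, s0), (r1, s0), (r2, s4), (r1, s4), (r3, s0), (r1, s5), (r1, s3).
M1 accepts in {r0, r2, r3} and M2 accepts in {s1, s2, s3, s5}; no reachable pair has both components accepting, so no string drives both machines to acceptance simultaneously and L(M1) ∩ L(M2) = ∅.
So no string is accepted by both, and the intersection is empty.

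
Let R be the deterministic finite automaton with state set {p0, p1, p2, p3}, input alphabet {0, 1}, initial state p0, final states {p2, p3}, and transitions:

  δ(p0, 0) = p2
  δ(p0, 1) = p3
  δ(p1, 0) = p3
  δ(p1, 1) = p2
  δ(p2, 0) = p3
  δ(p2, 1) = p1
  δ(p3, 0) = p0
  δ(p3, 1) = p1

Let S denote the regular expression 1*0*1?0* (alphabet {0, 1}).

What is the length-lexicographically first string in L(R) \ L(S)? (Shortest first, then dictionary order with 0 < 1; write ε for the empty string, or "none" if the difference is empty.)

The string 011 is accepted by R but not by S.
No shorter string lies in the difference, and 011 is the lexicographically first length-3 string in L(R) \ L(S).

011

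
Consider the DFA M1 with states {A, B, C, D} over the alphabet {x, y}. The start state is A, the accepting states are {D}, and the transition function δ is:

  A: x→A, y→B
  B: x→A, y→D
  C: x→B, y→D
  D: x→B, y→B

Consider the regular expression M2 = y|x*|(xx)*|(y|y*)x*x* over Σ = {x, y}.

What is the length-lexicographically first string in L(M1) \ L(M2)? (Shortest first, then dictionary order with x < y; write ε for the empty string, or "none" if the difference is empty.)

The string xyy is accepted by M1 but not by M2.
No shorter string lies in the difference, and xyy is the lexicographically first length-3 string in L(M1) \ L(M2).

xyy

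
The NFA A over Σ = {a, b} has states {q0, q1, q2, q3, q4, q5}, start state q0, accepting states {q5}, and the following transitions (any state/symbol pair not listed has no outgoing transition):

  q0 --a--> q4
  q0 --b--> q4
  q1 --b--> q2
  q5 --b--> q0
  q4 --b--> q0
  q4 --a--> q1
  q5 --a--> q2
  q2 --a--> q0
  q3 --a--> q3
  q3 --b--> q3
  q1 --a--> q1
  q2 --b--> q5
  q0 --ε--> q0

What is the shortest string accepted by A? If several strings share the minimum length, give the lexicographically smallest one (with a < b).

A breadth-first search from q0 reaches an accepting state first via the path q0 → q4 → q1 → q2 → q5 on input aabb.
No string of length < 4 is accepted (BFS exhausts all shorter strings without reaching an accepting state), and aabb is the lexicographically least accepting string of length 4.

aabb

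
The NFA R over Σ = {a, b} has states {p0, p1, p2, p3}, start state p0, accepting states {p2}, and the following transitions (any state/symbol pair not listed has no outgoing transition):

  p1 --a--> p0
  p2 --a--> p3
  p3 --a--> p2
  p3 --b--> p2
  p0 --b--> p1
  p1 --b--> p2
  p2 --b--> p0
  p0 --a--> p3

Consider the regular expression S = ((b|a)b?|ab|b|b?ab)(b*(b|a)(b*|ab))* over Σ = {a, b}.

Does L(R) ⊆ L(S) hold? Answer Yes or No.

Converting the expression S to a DFA (subset construction, then merging equivalent states) gives the minimal DFA with states {s0, s1}, start state s0, accepting states {s1} and transitions s0: a→s1, b→s1; s1: a→s1, b→s1.
Exploring the product automaton R × S from the start pair (p0, s0), following both machines on each input symbol, reaches 5 state pairs: (p0, s0), (p3, s1), (p1, s1), (p2, s1), (p0, s1).
R accepts in {p2} and S accepts in {s1}. The reachable pairs whose R-component is accepting are (p2, s1); in each of them the S-component is accepting too, so the product for L(R) \ L(S) (R-component accepting, S-component rejecting) has no reachable accepting pair and the difference is empty.
Hence every string in L(R) is also in L(S).

Yes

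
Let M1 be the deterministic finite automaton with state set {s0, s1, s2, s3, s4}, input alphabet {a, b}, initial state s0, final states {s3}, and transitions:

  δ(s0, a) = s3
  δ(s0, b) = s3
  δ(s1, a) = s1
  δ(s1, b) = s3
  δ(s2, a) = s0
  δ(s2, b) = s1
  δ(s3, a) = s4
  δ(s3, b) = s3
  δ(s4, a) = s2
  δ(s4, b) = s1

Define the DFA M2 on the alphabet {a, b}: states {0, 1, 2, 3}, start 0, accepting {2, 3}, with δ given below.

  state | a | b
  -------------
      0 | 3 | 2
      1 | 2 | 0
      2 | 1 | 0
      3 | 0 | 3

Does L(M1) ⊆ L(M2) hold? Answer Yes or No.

The string bb is in L(M1) but not in L(M2).
So L(M1) ⊄ L(M2).

No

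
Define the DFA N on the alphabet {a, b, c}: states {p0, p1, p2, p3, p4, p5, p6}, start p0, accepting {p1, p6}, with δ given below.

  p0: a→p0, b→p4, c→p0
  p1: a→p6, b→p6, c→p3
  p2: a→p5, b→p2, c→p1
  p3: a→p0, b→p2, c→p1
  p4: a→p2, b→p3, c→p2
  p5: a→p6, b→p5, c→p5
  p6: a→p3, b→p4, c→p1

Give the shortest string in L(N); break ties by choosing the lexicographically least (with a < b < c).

A breadth-first search from p0 reaches an accepting state first via the path p0 → p4 → p2 → p1 on input bac.
No string of length < 3 is accepted (BFS exhausts all shorter strings without reaching an accepting state), and bac is the lexicographically least accepting string of length 3.

bac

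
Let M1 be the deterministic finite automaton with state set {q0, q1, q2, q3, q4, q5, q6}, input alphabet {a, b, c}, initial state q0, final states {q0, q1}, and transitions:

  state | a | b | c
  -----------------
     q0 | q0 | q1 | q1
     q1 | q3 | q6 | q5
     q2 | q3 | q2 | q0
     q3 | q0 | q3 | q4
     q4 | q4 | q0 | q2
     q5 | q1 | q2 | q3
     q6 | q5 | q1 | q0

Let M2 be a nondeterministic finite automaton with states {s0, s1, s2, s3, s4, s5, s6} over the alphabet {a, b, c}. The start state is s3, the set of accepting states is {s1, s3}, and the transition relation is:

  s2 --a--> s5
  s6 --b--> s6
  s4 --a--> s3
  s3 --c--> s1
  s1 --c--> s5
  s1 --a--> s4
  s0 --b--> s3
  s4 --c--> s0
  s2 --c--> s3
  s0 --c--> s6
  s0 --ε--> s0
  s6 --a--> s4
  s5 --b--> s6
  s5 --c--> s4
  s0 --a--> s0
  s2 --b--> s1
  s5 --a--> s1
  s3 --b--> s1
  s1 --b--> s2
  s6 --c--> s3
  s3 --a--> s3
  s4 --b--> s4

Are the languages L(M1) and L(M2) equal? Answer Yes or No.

Exploring the product automaton M1 × M2 from the start pair (q0, s3), following both machines on each input symbol, reaches 7 state pairs: (q0, s3), (q1, s1), (q3, s4), (q6, s2), (q5, s5), (q4, s0), (q2, s6).
M1 accepts in {q0, q1} and M2 accepts in {s1, s3}. In every reachable pair the two components are either both accepting — (q0, s3), (q1, s1) — or both non-accepting, so no string is accepted by exactly one of the machines: L(M1) \ L(M2) and L(M2) \ L(M1) are both empty.
Hence every string is accepted by M1 iff it is accepted by M2, and the two languages coincide.

Yes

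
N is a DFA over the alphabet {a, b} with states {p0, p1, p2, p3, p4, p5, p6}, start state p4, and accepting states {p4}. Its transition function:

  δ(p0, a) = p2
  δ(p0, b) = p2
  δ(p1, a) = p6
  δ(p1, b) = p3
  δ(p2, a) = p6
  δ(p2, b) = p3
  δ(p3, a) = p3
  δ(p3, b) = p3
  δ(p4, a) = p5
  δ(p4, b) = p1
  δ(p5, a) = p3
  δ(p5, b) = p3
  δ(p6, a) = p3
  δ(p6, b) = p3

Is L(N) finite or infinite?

finite

The useful states (reachable from p4 and able to reach an accepting state) are {p4}.
Restricted to these states the transition graph has no cycle, so every accepting path has bounded length and L is finite.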